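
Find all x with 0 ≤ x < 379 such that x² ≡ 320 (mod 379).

Since 379 ≡ 3 (mod 4), a square root of 320 is 320^((379+1)/4) = 320^95 mod 379.
Repeated squaring: 320^2≡70, 320^4≡352, 320^8≡350, 320^16≡83, 320^32≡67, 320^64≡320 (mod 379).
320^95 = 320^(64+16+8+4+2+1) ≡ 67 (mod 379).
Check: 67² = 4489 ≡ 320 (mod 379). The two roots are 67 and 312.

67, 312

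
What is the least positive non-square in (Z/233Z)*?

(2/233) = +1, so 2 is a residue.
(3/233) = −1, so 3 is the smallest positive non-residue mod 233.

3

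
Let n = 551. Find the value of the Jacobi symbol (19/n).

Reciprocity: 19 ≡ 3 and 551 ≡ 3 (mod 4), so (19/551) = −(551/19).
Reduce top mod 19: now compute (0/19).
Top reduces to 0: gcd > 1, so the symbol is 0.

0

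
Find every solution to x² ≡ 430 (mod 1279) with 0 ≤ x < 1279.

Since 1279 ≡ 3 (mod 4), a square root of 430 is 430^((1279+1)/4) = 430^320 mod 1279.
Repeated squaring: 430^2≡724, 430^4≡1065, 430^8≡1031, 430^16≡112, 430^32≡1033, 430^64≡403, 430^128≡1255, 430^256≡576 (mod 1279).
430^320 = 430^(256+64) ≡ 629 (mod 1279).
Check: 629² = 395641 ≡ 430 (mod 1279). The two roots are 629 and 650.

629, 650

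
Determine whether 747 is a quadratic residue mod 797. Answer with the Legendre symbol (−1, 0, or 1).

Reciprocity: 747 ≡ 3 and 797 ≡ 1 (mod 4), so (747/797) = +(797/747).
Reduce top mod 747: now compute (50/747).
Pull out 2: since 747 ≡ 3 (mod 8), (2/747) = -1.
Reciprocity: 25 ≡ 1 and 747 ≡ 3 (mod 4), so (25/747) = +(747/25).
Reduce top mod 25: now compute (22/25).
Pull out 2: since 25 ≡ 1 (mod 8), (2/25) = +1.
Reciprocity: 11 ≡ 3 and 25 ≡ 1 (mod 4), so (11/25) = +(25/11).
Reduce top mod 11: now compute (3/11).
Reciprocity: 3 ≡ 3 and 11 ≡ 3 (mod 4), so (3/11) = −(11/3).
Reduce top mod 3: now compute (2/3).
Pull out 2: since 3 ≡ 3 (mod 8), (2/3) = -1.
Reached (1/3) = 1. Collecting the sign flips along the way, the symbol is -1.

-1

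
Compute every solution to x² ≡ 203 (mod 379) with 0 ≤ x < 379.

Since 379 ≡ 3 (mod 4), a square root of 203 is 203^((379+1)/4) = 203^95 mod 379.
Repeated squaring: 203^2≡277, 203^4≡171, 203^8≡58, 203^16≡332, 203^32≡314, 203^64≡56 (mod 379).
203^95 = 203^(64+16+8+4+2+1) ≡ 348 (mod 379).
Check: 348² = 121104 ≡ 203 (mod 379). The two roots are 31 and 348.

31, 348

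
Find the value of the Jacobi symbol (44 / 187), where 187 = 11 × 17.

Pull out 2^2: since 187 ≡ 3 (mod 8), (2/187) = -1, so (2/187)^2 = +1.
Reciprocity: 11 ≡ 3 and 187 ≡ 3 (mod 4), so (11/187) = −(187/11).
Reduce top mod 11: now compute (0/11).
Top reduces to 0: gcd > 1, so the symbol is 0.

0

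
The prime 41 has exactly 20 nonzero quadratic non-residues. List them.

3,6,7,11,12,13,14,15,17,19,22,24,26,27,28,29,30,34,35,38

Square k = 1,…,20 (k and 41−k give the same square):
1²=1, 2²=4, 3²=9, 4²=16, 5²=25, 6²=36, 7²≡8, 8²≡23, 9²≡40, 10²≡18, 11²≡39, 12²≡21, 13²≡5, 14²≡32, 15²≡20, 16²≡10, 17²≡2, 18²≡37, 19²≡33, 20²≡31 (mod 41).
The residues are {1, 2, 4, 5, 8, 9, 10, 16, 18, 20, 21, 23, 25, 31, 32, 33, 36, 37, 39, 40}; the non-residues are the remaining 20 nonzero classes.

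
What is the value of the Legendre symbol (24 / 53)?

1

Pull out 2^3: since 53 ≡ 5 (mod 8), (2/53) = -1, so (2/53)^3 = -1.
Reciprocity: 3 ≡ 3 and 53 ≡ 1 (mod 4), so (3/53) = +(53/3).
Reduce top mod 3: now compute (2/3).
Pull out 2: since 3 ≡ 3 (mod 8), (2/3) = -1.
Reached (1/3) = 1. Collecting the sign flips along the way, the symbol is +1.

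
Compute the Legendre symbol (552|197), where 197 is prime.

Euler's criterion: (552/197) ≡ 158^98 (mod 197).
158^2 ≡ 142 (mod 197)
158^4 ≡ 70 (mod 197)
158^8 ≡ 172 (mod 197)
158^16 ≡ 34 (mod 197)
158^32 ≡ 171 (mod 197)
158^64 ≡ 85 (mod 197)
158^98 = 158^(64+32+2) ≡ 1 (mod 197).
Result is 1, so (552/197) = 1.

1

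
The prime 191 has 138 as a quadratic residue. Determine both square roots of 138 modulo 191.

Since 191 ≡ 3 (mod 4), a square root of 138 is 138^((191+1)/4) = 138^48 mod 191.
Repeated squaring: 138^2≡135, 138^4≡80, 138^8≡97, 138^16≡50, 138^32≡17 (mod 191).
138^48 = 138^(32+16) ≡ 86 (mod 191).
Check: 86² = 7396 ≡ 138 (mod 191). The two roots are 86 and 105.

86, 105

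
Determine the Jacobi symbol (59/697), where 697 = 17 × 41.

1

Reciprocity: 59 ≡ 3 and 697 ≡ 1 (mod 4), so (59/697) = +(697/59).
Reduce top mod 59: now compute (48/59).
Pull out 2^4: since 59 ≡ 3 (mod 8), (2/59) = -1, so (2/59)^4 = +1.
Reciprocity: 3 ≡ 3 and 59 ≡ 3 (mod 4), so (3/59) = −(59/3).
Reduce top mod 3: now compute (2/3).
Pull out 2: since 3 ≡ 3 (mod 8), (2/3) = -1.
Reached (1/3) = 1. Collecting the sign flips along the way, the symbol is +1.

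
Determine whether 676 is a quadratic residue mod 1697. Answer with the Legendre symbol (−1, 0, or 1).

Pull out 2^2: since 1697 ≡ 1 (mod 8), (2/1697) = +1, so (2/1697)^2 = +1.
Reciprocity: 169 ≡ 1 and 1697 ≡ 1 (mod 4), so (169/1697) = +(1697/169).
Reduce top mod 169: now compute (7/169).
Reciprocity: 7 ≡ 3 and 169 ≡ 1 (mod 4), so (7/169) = +(169/7).
Reduce top mod 7: now compute (1/7).
Reached (1/7) = 1. Collecting the sign flips along the way, the symbol is +1.

1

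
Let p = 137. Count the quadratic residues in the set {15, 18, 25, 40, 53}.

3

(15/137) = +1 → QR.
(18/137) = +1 → QR.
(25/137) = +1 → QR.
(40/137) = -1 → non-residue.
(53/137) = -1 → non-residue.
Total quadratic residues among the 5: 3.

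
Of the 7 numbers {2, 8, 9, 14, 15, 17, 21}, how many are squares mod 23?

(2/23) = +1 → QR.
(8/23) = +1 → QR.
(9/23) = +1 → QR.
(14/23) = -1 → non-residue.
(15/23) = -1 → non-residue.
(17/23) = -1 → non-residue.
(21/23) = -1 → non-residue.
Total quadratic residues among the 7: 3.

3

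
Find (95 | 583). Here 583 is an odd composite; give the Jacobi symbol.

-1

Reciprocity: 95 ≡ 3 and 583 ≡ 3 (mod 4), so (95/583) = −(583/95).
Reduce top mod 95: now compute (13/95).
Reciprocity: 13 ≡ 1 and 95 ≡ 3 (mod 4), so (13/95) = +(95/13).
Reduce top mod 13: now compute (4/13).
Pull out 2^2: since 13 ≡ 5 (mod 8), (2/13) = -1, so (2/13)^2 = +1.
Reached (1/13) = 1. Collecting the sign flips along the way, the symbol is -1.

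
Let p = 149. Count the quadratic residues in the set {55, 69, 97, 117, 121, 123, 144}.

(55/149) = -1 → non-residue.
(69/149) = +1 → QR.
(97/149) = -1 → non-residue.
(117/149) = -1 → non-residue.
(121/149) = +1 → QR.
(123/149) = +1 → QR.
(144/149) = +1 → QR.
Total quadratic residues among the 7: 4.

4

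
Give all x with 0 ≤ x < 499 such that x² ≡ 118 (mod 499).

169, 330

Since 499 ≡ 3 (mod 4), a square root of 118 is 118^((499+1)/4) = 118^125 mod 499.
Repeated squaring: 118^2≡451, 118^4≡308, 118^8≡54, 118^16≡421, 118^32≡96, 118^64≡234 (mod 499).
118^125 = 118^(64+32+16+8+4+1) ≡ 169 (mod 499).
Check: 169² = 28561 ≡ 118 (mod 499). The two roots are 169 and 330.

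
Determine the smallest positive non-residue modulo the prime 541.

2

(2/541) = −1, so 2 is the smallest positive non-residue mod 541.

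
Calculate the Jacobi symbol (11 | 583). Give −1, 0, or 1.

0

Reciprocity: 11 ≡ 3 and 583 ≡ 3 (mod 4), so (11/583) = −(583/11).
Reduce top mod 11: now compute (0/11).
Top reduces to 0: gcd > 1, so the symbol is 0.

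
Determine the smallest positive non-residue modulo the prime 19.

(2/19) = −1, so 2 is the smallest positive non-residue mod 19.

2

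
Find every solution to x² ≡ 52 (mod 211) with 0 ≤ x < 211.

91, 120

Since 211 ≡ 3 (mod 4), a square root of 52 is 52^((211+1)/4) = 52^53 mod 211.
Repeated squaring: 52^2≡172, 52^4≡44, 52^8≡37, 52^16≡103, 52^32≡59 (mod 211).
52^53 = 52^(32+16+4+1) ≡ 120 (mod 211).
Check: 120² = 14400 ≡ 52 (mod 211). The two roots are 91 and 120.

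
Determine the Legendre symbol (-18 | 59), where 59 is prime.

1

First reduce: -18 ≡ 41 (mod 59).
Reciprocity: 41 ≡ 1 and 59 ≡ 3 (mod 4), so (41/59) = +(59/41).
Reduce top mod 41: now compute (18/41).
Pull out 2: since 41 ≡ 1 (mod 8), (2/41) = +1.
Reciprocity: 9 ≡ 1 and 41 ≡ 1 (mod 4), so (9/41) = +(41/9).
Reduce top mod 9: now compute (5/9).
Reciprocity: 5 ≡ 1 and 9 ≡ 1 (mod 4), so (5/9) = +(9/5).
Reduce top mod 5: now compute (4/5).
Pull out 2^2: since 5 ≡ 5 (mod 8), (2/5) = -1, so (2/5)^2 = +1.
Reached (1/5) = 1. Collecting the sign flips along the way, the symbol is +1.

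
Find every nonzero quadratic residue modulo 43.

Square k = 1,…,21 (k and 43−k give the same square):
1²=1, 2²=4, 3²=9, 4²=16, 5²=25, 6²=36, 7²≡6, 8²≡21, 9²≡38, 10²≡14, 11²≡35, 12²≡15, 13²≡40, 14²≡24, 15²≡10, 16²≡41, 17²≡31, 18²≡23, 19²≡17, 20²≡13, 21²≡11 (mod 43).
So the quadratic residues mod 43 are {1, 4, 6, 9, 10, 11, 13, 14, 15, 16, 17, 21, 23, 24, 25, 31, 35, 36, 38, 40, 41}.

1,4,6,9,10,11,13,14,15,16,17,21,23,24,25,31,35,36,38,40,41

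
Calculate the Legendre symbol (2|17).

Pull out 2: since 17 ≡ 1 (mod 8), (2/17) = +1.
Reached (1/17) = 1. Collecting the sign flips along the way, the symbol is +1.

1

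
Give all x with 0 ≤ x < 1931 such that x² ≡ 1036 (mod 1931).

Since 1931 ≡ 3 (mod 4), a square root of 1036 is 1036^((1931+1)/4) = 1036^483 mod 1931.
Repeated squaring: 1036^2≡1591, 1036^4≡1671, 1036^8≡15, 1036^16≡225, 1036^32≡419, 1036^64≡1771, 1036^128≡497, 1036^256≡1772 (mod 1931).
1036^483 = 1036^(256+128+64+32+2+1) ≡ 1274 (mod 1931).
Check: 1274² = 1623076 ≡ 1036 (mod 1931). The two roots are 657 and 1274.

657, 1274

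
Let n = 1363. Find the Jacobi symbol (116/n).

Pull out 2^2: since 1363 ≡ 3 (mod 8), (2/1363) = -1, so (2/1363)^2 = +1.
Reciprocity: 29 ≡ 1 and 1363 ≡ 3 (mod 4), so (29/1363) = +(1363/29).
Reduce top mod 29: now compute (0/29).
Top reduces to 0: gcd > 1, so the symbol is 0.

0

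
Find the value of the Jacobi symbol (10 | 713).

-1

Pull out 2: since 713 ≡ 1 (mod 8), (2/713) = +1.
Reciprocity: 5 ≡ 1 and 713 ≡ 1 (mod 4), so (5/713) = +(713/5).
Reduce top mod 5: now compute (3/5).
Reciprocity: 3 ≡ 3 and 5 ≡ 1 (mod 4), so (3/5) = +(5/3).
Reduce top mod 3: now compute (2/3).
Pull out 2: since 3 ≡ 3 (mod 8), (2/3) = -1.
Reached (1/3) = 1. Collecting the sign flips along the way, the symbol is -1.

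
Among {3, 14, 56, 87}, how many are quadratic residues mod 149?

0

(3/149) = -1 → non-residue.
(14/149) = -1 → non-residue.
(56/149) = -1 → non-residue.
(87/149) = -1 → non-residue.
Total quadratic residues among the 4: 0.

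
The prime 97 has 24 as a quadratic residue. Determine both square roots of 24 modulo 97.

11, 86

97 ≡ 1 (mod 4), so we find a root by search.
Trying successive values, 11² = 121 ≡ 24 (mod 97). The other root is 97 − 11 = 86.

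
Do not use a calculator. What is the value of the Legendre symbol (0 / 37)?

0

Top reduces to 0: gcd > 1, so the symbol is 0.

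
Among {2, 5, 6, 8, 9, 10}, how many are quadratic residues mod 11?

(2/11) = -1 → non-residue.
(5/11) = +1 → QR.
(6/11) = -1 → non-residue.
(8/11) = -1 → non-residue.
(9/11) = +1 → QR.
(10/11) = -1 → non-residue.
Total quadratic residues among the 6: 2.

2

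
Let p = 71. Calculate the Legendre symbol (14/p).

-1

Euler's criterion: (14/71) ≡ 14^35 (mod 71).
14^2 ≡ 54 (mod 71)
14^4 ≡ 5 (mod 71)
14^8 ≡ 25 (mod 71)
14^16 ≡ 57 (mod 71)
14^32 ≡ 54 (mod 71)
14^35 = 14^(32+2+1) ≡ 70 (mod 71).
Result is 70 ≡ −1, so (14/71) = −1.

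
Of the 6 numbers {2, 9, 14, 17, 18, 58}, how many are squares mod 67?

3

(2/67) = -1 → non-residue.
(9/67) = +1 → QR.
(14/67) = +1 → QR.
(17/67) = +1 → QR.
(18/67) = -1 → non-residue.
(58/67) = -1 → non-residue.
Total quadratic residues among the 6: 3.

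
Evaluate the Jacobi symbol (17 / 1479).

0

Reciprocity: 17 ≡ 1 and 1479 ≡ 3 (mod 4), so (17/1479) = +(1479/17).
Reduce top mod 17: now compute (0/17).
Top reduces to 0: gcd > 1, so the symbol is 0.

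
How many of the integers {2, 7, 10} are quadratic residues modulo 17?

1

(2/17) = +1 → QR.
(7/17) = -1 → non-residue.
(10/17) = -1 → non-residue.
Total quadratic residues among the 3: 1.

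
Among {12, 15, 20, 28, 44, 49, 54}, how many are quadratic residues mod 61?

4

(12/61) = +1 → QR.
(15/61) = +1 → QR.
(20/61) = +1 → QR.
(28/61) = -1 → non-residue.
(44/61) = -1 → non-residue.
(49/61) = +1 → QR.
(54/61) = -1 → non-residue.
Total quadratic residues among the 7: 4.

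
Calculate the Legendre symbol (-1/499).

-1

Euler's criterion: (-1/499) ≡ 498^249 (mod 499).
498^2 ≡ 1 (mod 499)
498^4 ≡ 1 (mod 499)
498^8 ≡ 1 (mod 499)
498^16 ≡ 1 (mod 499)
498^32 ≡ 1 (mod 499)
498^64 ≡ 1 (mod 499)
498^128 ≡ 1 (mod 499)
498^249 = 498^(128+64+32+16+8+1) ≡ 498 (mod 499).
Result is 498 ≡ −1, so (-1/499) = −1.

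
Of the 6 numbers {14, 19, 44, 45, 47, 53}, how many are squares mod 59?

3

(14/59) = -1 → non-residue.
(19/59) = +1 → QR.
(44/59) = -1 → non-residue.
(45/59) = +1 → QR.
(47/59) = -1 → non-residue.
(53/59) = +1 → QR.
Total quadratic residues among the 6: 3.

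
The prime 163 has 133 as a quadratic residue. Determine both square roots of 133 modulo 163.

40, 123

Since 163 ≡ 3 (mod 4), a square root of 133 is 133^((163+1)/4) = 133^41 mod 163.
Repeated squaring: 133^2≡85, 133^4≡53, 133^8≡38, 133^16≡140, 133^32≡40 (mod 163).
133^41 = 133^(32+8+1) ≡ 40 (mod 163).
Check: 40² = 1600 ≡ 133 (mod 163). The two roots are 40 and 123.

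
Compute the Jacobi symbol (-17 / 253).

First reduce: -17 ≡ 236 (mod 253).
Pull out 2^2: since 253 ≡ 5 (mod 8), (2/253) = -1, so (2/253)^2 = +1.
Reciprocity: 59 ≡ 3 and 253 ≡ 1 (mod 4), so (59/253) = +(253/59).
Reduce top mod 59: now compute (17/59).
Reciprocity: 17 ≡ 1 and 59 ≡ 3 (mod 4), so (17/59) = +(59/17).
Reduce top mod 17: now compute (8/17).
Pull out 2^3: since 17 ≡ 1 (mod 8), (2/17) = +1, so (2/17)^3 = +1.
Reached (1/17) = 1. Collecting the sign flips along the way, the symbol is +1.

1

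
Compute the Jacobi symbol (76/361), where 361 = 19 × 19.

Pull out 2^2: since 361 ≡ 1 (mod 8), (2/361) = +1, so (2/361)^2 = +1.
Reciprocity: 19 ≡ 3 and 361 ≡ 1 (mod 4), so (19/361) = +(361/19).
Reduce top mod 19: now compute (0/19).
Top reduces to 0: gcd > 1, so the symbol is 0.

0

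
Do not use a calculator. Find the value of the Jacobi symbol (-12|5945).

-1

First reduce: -12 ≡ 5933 (mod 5945).
Reciprocity: 5933 ≡ 1 and 5945 ≡ 1 (mod 4), so (5933/5945) = +(5945/5933).
Reduce top mod 5933: now compute (12/5933).
Pull out 2^2: since 5933 ≡ 5 (mod 8), (2/5933) = -1, so (2/5933)^2 = +1.
Reciprocity: 3 ≡ 3 and 5933 ≡ 1 (mod 4), so (3/5933) = +(5933/3).
Reduce top mod 3: now compute (2/3).
Pull out 2: since 3 ≡ 3 (mod 8), (2/3) = -1.
Reached (1/3) = 1. Collecting the sign flips along the way, the symbol is -1.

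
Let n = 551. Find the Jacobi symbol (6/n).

Pull out 2: since 551 ≡ 7 (mod 8), (2/551) = +1.
Reciprocity: 3 ≡ 3 and 551 ≡ 3 (mod 4), so (3/551) = −(551/3).
Reduce top mod 3: now compute (2/3).
Pull out 2: since 3 ≡ 3 (mod 8), (2/3) = -1.
Reached (1/3) = 1. Collecting the sign flips along the way, the symbol is +1.

1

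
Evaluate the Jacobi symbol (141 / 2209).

Reciprocity: 141 ≡ 1 and 2209 ≡ 1 (mod 4), so (141/2209) = +(2209/141).
Reduce top mod 141: now compute (94/141).
Pull out 2: since 141 ≡ 5 (mod 8), (2/141) = -1.
Reciprocity: 47 ≡ 3 and 141 ≡ 1 (mod 4), so (47/141) = +(141/47).
Reduce top mod 47: now compute (0/47).
Top reduces to 0: gcd > 1, so the symbol is 0.

0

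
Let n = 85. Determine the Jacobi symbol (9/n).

1

Reciprocity: 9 ≡ 1 and 85 ≡ 1 (mod 4), so (9/85) = +(85/9).
Reduce top mod 9: now compute (4/9).
Pull out 2^2: since 9 ≡ 1 (mod 8), (2/9) = +1, so (2/9)^2 = +1.
Reached (1/9) = 1. Collecting the sign flips along the way, the symbol is +1.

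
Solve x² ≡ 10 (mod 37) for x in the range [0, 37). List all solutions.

37 ≡ 1 (mod 4), so we find a root by search.
Trying successive values, 11² = 121 ≡ 10 (mod 37). The other root is 37 − 11 = 26.

11, 26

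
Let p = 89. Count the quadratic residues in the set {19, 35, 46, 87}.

1

(19/89) = -1 → non-residue.
(35/89) = -1 → non-residue.
(46/89) = -1 → non-residue.
(87/89) = +1 → QR.
Total quadratic residues among the 4: 1.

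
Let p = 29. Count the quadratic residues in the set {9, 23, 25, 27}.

3

(9/29) = +1 → QR.
(23/29) = +1 → QR.
(25/29) = +1 → QR.
(27/29) = -1 → non-residue.
Total quadratic residues among the 4: 3.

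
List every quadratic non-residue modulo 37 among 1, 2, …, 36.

2,5,6,8,13,14,15,17,18,19,20,22,23,24,29,31,32,35

Square k = 1,…,18 (k and 37−k give the same square):
1²=1, 2²=4, 3²=9, 4²=16, 5²=25, 6²=36, 7²≡12, 8²≡27, 9²≡7, 10²≡26, 11²≡10, 12²≡33, 13²≡21, 14²≡11, 15²≡3, 16²≡34, 17²≡30, 18²≡28 (mod 37).
The residues are {1, 3, 4, 7, 9, 10, 11, 12, 16, 21, 25, 26, 27, 28, 30, 33, 34, 36}; the non-residues are the remaining 18 nonzero classes.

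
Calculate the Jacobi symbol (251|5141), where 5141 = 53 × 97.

1

Reciprocity: 251 ≡ 3 and 5141 ≡ 1 (mod 4), so (251/5141) = +(5141/251).
Reduce top mod 251: now compute (121/251).
Reciprocity: 121 ≡ 1 and 251 ≡ 3 (mod 4), so (121/251) = +(251/121).
Reduce top mod 121: now compute (9/121).
Reciprocity: 9 ≡ 1 and 121 ≡ 1 (mod 4), so (9/121) = +(121/9).
Reduce top mod 9: now compute (4/9).
Pull out 2^2: since 9 ≡ 1 (mod 8), (2/9) = +1, so (2/9)^2 = +1.
Reached (1/9) = 1. Collecting the sign flips along the way, the symbol is +1.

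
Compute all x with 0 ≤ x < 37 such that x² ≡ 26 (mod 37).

37 ≡ 1 (mod 4), so we find a root by search.
Trying successive values, 10² = 100 ≡ 26 (mod 37). The other root is 37 − 10 = 27.

10, 27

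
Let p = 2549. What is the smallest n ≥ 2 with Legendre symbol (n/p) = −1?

2

(2/2549) = −1, so 2 is the smallest positive non-residue mod 2549.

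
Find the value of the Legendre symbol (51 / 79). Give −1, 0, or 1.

1

Reciprocity: 51 ≡ 3 and 79 ≡ 3 (mod 4), so (51/79) = −(79/51).
Reduce top mod 51: now compute (28/51).
Pull out 2^2: since 51 ≡ 3 (mod 8), (2/51) = -1, so (2/51)^2 = +1.
Reciprocity: 7 ≡ 3 and 51 ≡ 3 (mod 4), so (7/51) = −(51/7).
Reduce top mod 7: now compute (2/7).
Pull out 2: since 7 ≡ 7 (mod 8), (2/7) = +1.
Reached (1/7) = 1. Collecting the sign flips along the way, the symbol is +1.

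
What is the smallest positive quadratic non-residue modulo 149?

2

(2/149) = −1, so 2 is the smallest positive non-residue mod 149.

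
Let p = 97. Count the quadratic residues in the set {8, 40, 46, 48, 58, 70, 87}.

(8/97) = +1 → QR.
(40/97) = -1 → non-residue.
(46/97) = -1 → non-residue.
(48/97) = +1 → QR.
(58/97) = -1 → non-residue.
(70/97) = +1 → QR.
(87/97) = -1 → non-residue.
Total quadratic residues among the 7: 3.

3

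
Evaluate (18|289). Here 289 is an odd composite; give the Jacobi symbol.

Pull out 2: since 289 ≡ 1 (mod 8), (2/289) = +1.
Reciprocity: 9 ≡ 1 and 289 ≡ 1 (mod 4), so (9/289) = +(289/9).
Reduce top mod 9: now compute (1/9).
Reached (1/9) = 1. Collecting the sign flips along the way, the symbol is +1.

1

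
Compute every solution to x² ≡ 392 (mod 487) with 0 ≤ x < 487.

Since 487 ≡ 3 (mod 4), a square root of 392 is 392^((487+1)/4) = 392^122 mod 487.
Repeated squaring: 392^2≡259, 392^4≡362, 392^8≡41, 392^16≡220, 392^32≡187, 392^64≡392 (mod 487).
392^122 = 392^(64+32+16+8+2) ≡ 187 (mod 487).
Check: 187² = 34969 ≡ 392 (mod 487). The two roots are 187 and 300.

187, 300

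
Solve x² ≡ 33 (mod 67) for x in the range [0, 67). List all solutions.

10, 57

Since 67 ≡ 3 (mod 4), a square root of 33 is 33^((67+1)/4) = 33^17 mod 67.
Repeated squaring: 33^2≡17, 33^4≡21, 33^8≡39, 33^16≡47 (mod 67).
33^17 = 33^(16+1) ≡ 10 (mod 67).
Check: 10² = 100 ≡ 33 (mod 67). The two roots are 10 and 57.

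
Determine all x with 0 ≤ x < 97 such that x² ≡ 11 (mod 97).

37, 60

97 ≡ 1 (mod 4), so we find a root by search.
Trying successive values, 37² = 1369 ≡ 11 (mod 97). The other root is 97 − 37 = 60.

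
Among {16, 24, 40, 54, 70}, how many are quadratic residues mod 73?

4

(16/73) = +1 → QR.
(24/73) = +1 → QR.
(40/73) = -1 → non-residue.
(54/73) = +1 → QR.
(70/73) = +1 → QR.
Total quadratic residues among the 5: 4.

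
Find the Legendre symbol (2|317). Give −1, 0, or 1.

-1

Euler's criterion: (2/317) ≡ 2^158 (mod 317).
2^2 ≡ 4 (mod 317)
2^4 ≡ 16 (mod 317)
2^8 ≡ 256 (mod 317)
2^16 ≡ 234 (mod 317)
2^32 ≡ 232 (mod 317)
2^64 ≡ 251 (mod 317)
2^128 ≡ 235 (mod 317)
2^158 = 2^(128+16+8+4+2) ≡ 316 (mod 317).
Result is 316 ≡ −1, so (2/317) = −1.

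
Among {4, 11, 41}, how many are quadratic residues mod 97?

(4/97) = +1 → QR.
(11/97) = +1 → QR.
(41/97) = -1 → non-residue.
Total quadratic residues among the 3: 2.

2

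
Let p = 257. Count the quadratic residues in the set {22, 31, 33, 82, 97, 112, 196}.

3

(22/257) = +1 → QR.
(31/257) = +1 → QR.
(33/257) = -1 → non-residue.
(82/257) = -1 → non-residue.
(97/257) = -1 → non-residue.
(112/257) = -1 → non-residue.
(196/257) = +1 → QR.
Total quadratic residues among the 7: 3.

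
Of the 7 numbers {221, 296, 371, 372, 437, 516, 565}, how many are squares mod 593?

3

(221/593) = -1 → non-residue.
(296/593) = +1 → QR.
(371/593) = -1 → non-residue.
(372/593) = -1 → non-residue.
(437/593) = +1 → QR.
(516/593) = +1 → QR.
(565/593) = -1 → non-residue.
Total quadratic residues among the 7: 3.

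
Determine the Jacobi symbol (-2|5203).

1

First reduce: -2 ≡ 5201 (mod 5203).
Reciprocity: 5201 ≡ 1 and 5203 ≡ 3 (mod 4), so (5201/5203) = +(5203/5201).
Reduce top mod 5201: now compute (2/5201).
Pull out 2: since 5201 ≡ 1 (mod 8), (2/5201) = +1.
Reached (1/5201) = 1. Collecting the sign flips along the way, the symbol is +1.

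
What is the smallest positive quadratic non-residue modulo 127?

(2/127) = +1, so 2 is a residue.
(3/127) = −1, so 3 is the smallest positive non-residue mod 127.

3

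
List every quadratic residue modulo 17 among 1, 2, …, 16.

1 2 4 8 9 13 15 16

Square k = 1,…,8 (k and 17−k give the same square):
1²=1, 2²=4, 3²=9, 4²=16, 5²≡8, 6²≡2, 7²≡15, 8²≡13 (mod 17).
So the quadratic residues mod 17 are {1, 2, 4, 8, 9, 13, 15, 16}.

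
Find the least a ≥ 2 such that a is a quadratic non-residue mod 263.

(2/263) = +1, so 2 is a residue.
(3/263) = +1, so 3 is a residue.
(4/263) = +1, so 4 is a residue.
(5/263) = −1, so 5 is the smallest positive non-residue mod 263.

5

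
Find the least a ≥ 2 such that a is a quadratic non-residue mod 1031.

7

(2/1031) = +1, so 2 is a residue.
(3/1031) = +1, so 3 is a residue.
(4/1031) = +1, so 4 is a residue.
(5/1031) = +1, so 5 is a residue.
(6/1031) = +1, so 6 is a residue.
(7/1031) = −1, so 7 is the smallest positive non-residue mod 1031.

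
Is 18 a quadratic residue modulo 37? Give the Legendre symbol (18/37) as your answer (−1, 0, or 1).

Euler's criterion: (18/37) ≡ 18^18 (mod 37).
18^2 ≡ 28 (mod 37)
18^4 ≡ 7 (mod 37)
18^8 ≡ 12 (mod 37)
18^16 ≡ 33 (mod 37)
18^18 = 18^(16+2) ≡ 36 (mod 37).
Result is 36 ≡ −1, so (18/37) = −1.

-1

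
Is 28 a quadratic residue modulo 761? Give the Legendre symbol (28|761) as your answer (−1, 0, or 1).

Euler's criterion: (28/761) ≡ 28^380 (mod 761).
28^2 ≡ 23 (mod 761)
28^4 ≡ 529 (mod 761)
28^8 ≡ 554 (mod 761)
28^16 ≡ 233 (mod 761)
28^32 ≡ 258 (mod 761)
28^64 ≡ 357 (mod 761)
28^128 ≡ 362 (mod 761)
28^256 ≡ 152 (mod 761)
28^380 = 28^(256+64+32+16+8+4) ≡ 760 (mod 761).
Result is 760 ≡ −1, so (28/761) = −1.

-1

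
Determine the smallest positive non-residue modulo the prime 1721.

(2/1721) = +1, so 2 is a residue.
(3/1721) = −1, so 3 is the smallest positive non-residue mod 1721.

3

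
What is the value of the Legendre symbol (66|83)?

Pull out 2: since 83 ≡ 3 (mod 8), (2/83) = -1.
Reciprocity: 33 ≡ 1 and 83 ≡ 3 (mod 4), so (33/83) = +(83/33).
Reduce top mod 33: now compute (17/33).
Reciprocity: 17 ≡ 1 and 33 ≡ 1 (mod 4), so (17/33) = +(33/17).
Reduce top mod 17: now compute (16/17).
Pull out 2^4: since 17 ≡ 1 (mod 8), (2/17) = +1, so (2/17)^4 = +1.
Reached (1/17) = 1. Collecting the sign flips along the way, the symbol is -1.

-1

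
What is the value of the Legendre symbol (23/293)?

-1

Reciprocity: 23 ≡ 3 and 293 ≡ 1 (mod 4), so (23/293) = +(293/23).
Reduce top mod 23: now compute (17/23).
Reciprocity: 17 ≡ 1 and 23 ≡ 3 (mod 4), so (17/23) = +(23/17).
Reduce top mod 17: now compute (6/17).
Pull out 2: since 17 ≡ 1 (mod 8), (2/17) = +1.
Reciprocity: 3 ≡ 3 and 17 ≡ 1 (mod 4), so (3/17) = +(17/3).
Reduce top mod 3: now compute (2/3).
Pull out 2: since 3 ≡ 3 (mod 8), (2/3) = -1.
Reached (1/3) = 1. Collecting the sign flips along the way, the symbol is -1.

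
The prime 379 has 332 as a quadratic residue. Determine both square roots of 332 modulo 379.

58, 321

Since 379 ≡ 3 (mod 4), a square root of 332 is 332^((379+1)/4) = 332^95 mod 379.
Repeated squaring: 332^2≡314, 332^4≡56, 332^8≡104, 332^16≡204, 332^32≡305, 332^64≡170 (mod 379).
332^95 = 332^(64+16+8+4+2+1) ≡ 58 (mod 379).
Check: 58² = 3364 ≡ 332 (mod 379). The two roots are 58 and 321.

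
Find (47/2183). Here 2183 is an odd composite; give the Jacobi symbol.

-1

Reciprocity: 47 ≡ 3 and 2183 ≡ 3 (mod 4), so (47/2183) = −(2183/47).
Reduce top mod 47: now compute (21/47).
Reciprocity: 21 ≡ 1 and 47 ≡ 3 (mod 4), so (21/47) = +(47/21).
Reduce top mod 21: now compute (5/21).
Reciprocity: 5 ≡ 1 and 21 ≡ 1 (mod 4), so (5/21) = +(21/5).
Reduce top mod 5: now compute (1/5).
Reached (1/5) = 1. Collecting the sign flips along the way, the symbol is -1.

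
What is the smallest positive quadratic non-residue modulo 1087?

3

(2/1087) = +1, so 2 is a residue.
(3/1087) = −1, so 3 is the smallest positive non-residue mod 1087.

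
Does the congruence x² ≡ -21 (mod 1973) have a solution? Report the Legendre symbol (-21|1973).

1

First reduce: -21 ≡ 1952 (mod 1973).
Pull out 2^5: since 1973 ≡ 5 (mod 8), (2/1973) = -1, so (2/1973)^5 = -1.
Reciprocity: 61 ≡ 1 and 1973 ≡ 1 (mod 4), so (61/1973) = +(1973/61).
Reduce top mod 61: now compute (21/61).
Reciprocity: 21 ≡ 1 and 61 ≡ 1 (mod 4), so (21/61) = +(61/21).
Reduce top mod 21: now compute (19/21).
Reciprocity: 19 ≡ 3 and 21 ≡ 1 (mod 4), so (19/21) = +(21/19).
Reduce top mod 19: now compute (2/19).
Pull out 2: since 19 ≡ 3 (mod 8), (2/19) = -1.
Reached (1/19) = 1. Collecting the sign flips along the way, the symbol is +1.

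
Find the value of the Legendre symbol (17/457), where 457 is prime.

1

Reciprocity: 17 ≡ 1 and 457 ≡ 1 (mod 4), so (17/457) = +(457/17).
Reduce top mod 17: now compute (15/17).
Reciprocity: 15 ≡ 3 and 17 ≡ 1 (mod 4), so (15/17) = +(17/15).
Reduce top mod 15: now compute (2/15).
Pull out 2: since 15 ≡ 7 (mod 8), (2/15) = +1.
Reached (1/15) = 1. Collecting the sign flips along the way, the symbol is +1.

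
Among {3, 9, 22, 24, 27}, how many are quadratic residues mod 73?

4

(3/73) = +1 → QR.
(9/73) = +1 → QR.
(22/73) = -1 → non-residue.
(24/73) = +1 → QR.
(27/73) = +1 → QR.
Total quadratic residues among the 5: 4.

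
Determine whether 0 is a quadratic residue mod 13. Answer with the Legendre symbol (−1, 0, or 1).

Top reduces to 0: gcd > 1, so the symbol is 0.

0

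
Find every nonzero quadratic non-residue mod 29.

Square k = 1,…,14 (k and 29−k give the same square):
1²=1, 2²=4, 3²=9, 4²=16, 5²=25, 6²≡7, 7²≡20, 8²≡6, 9²≡23, 10²≡13, 11²≡5, 12²≡28, 13²≡24, 14²≡22 (mod 29).
The residues are {1, 4, 5, 6, 7, 9, 13, 16, 20, 22, 23, 24, 25, 28}; the non-residues are the remaining 14 nonzero classes.

2, 3, 8, 10, 11, 12, 14, 15, 17, 18, 19, 21, 26, 27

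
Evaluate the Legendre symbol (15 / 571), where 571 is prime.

Euler's criterion: (15/571) ≡ 15^285 (mod 571).
15^2 ≡ 225 (mod 571)
15^4 ≡ 377 (mod 571)
15^8 ≡ 521 (mod 571)
15^16 ≡ 216 (mod 571)
15^32 ≡ 405 (mod 571)
15^64 ≡ 148 (mod 571)
15^128 ≡ 206 (mod 571)
15^256 ≡ 182 (mod 571)
15^285 = 15^(256+16+8+4+1) ≡ 570 (mod 571).
Result is 570 ≡ −1, so (15/571) = −1.

-1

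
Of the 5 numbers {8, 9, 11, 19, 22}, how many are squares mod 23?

(8/23) = +1 → QR.
(9/23) = +1 → QR.
(11/23) = -1 → non-residue.
(19/23) = -1 → non-residue.
(22/23) = -1 → non-residue.
Total quadratic residues among the 5: 2.

2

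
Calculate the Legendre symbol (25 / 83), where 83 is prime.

1

Reciprocity: 25 ≡ 1 and 83 ≡ 3 (mod 4), so (25/83) = +(83/25).
Reduce top mod 25: now compute (8/25).
Pull out 2^3: since 25 ≡ 1 (mod 8), (2/25) = +1, so (2/25)^3 = +1.
Reached (1/25) = 1. Collecting the sign flips along the way, the symbol is +1.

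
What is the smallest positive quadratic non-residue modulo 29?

(2/29) = −1, so 2 is the smallest positive non-residue mod 29.

2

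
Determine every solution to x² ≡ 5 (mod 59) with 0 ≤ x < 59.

8, 51

Since 59 ≡ 3 (mod 4), a square root of 5 is 5^((59+1)/4) = 5^15 mod 59.
Repeated squaring: 5^2≡25, 5^4≡35, 5^8≡45 (mod 59).
5^15 = 5^(8+4+2+1) ≡ 51 (mod 59).
Check: 51² = 2601 ≡ 5 (mod 59). The two roots are 8 and 51.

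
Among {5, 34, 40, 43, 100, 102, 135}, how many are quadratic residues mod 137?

3

(5/137) = -1 → non-residue.
(34/137) = +1 → QR.
(40/137) = -1 → non-residue.
(43/137) = -1 → non-residue.
(100/137) = +1 → QR.
(102/137) = -1 → non-residue.
(135/137) = +1 → QR.
Total quadratic residues among the 7: 3.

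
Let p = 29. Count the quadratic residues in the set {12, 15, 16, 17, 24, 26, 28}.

(12/29) = -1 → non-residue.
(15/29) = -1 → non-residue.
(16/29) = +1 → QR.
(17/29) = -1 → non-residue.
(24/29) = +1 → QR.
(26/29) = -1 → non-residue.
(28/29) = +1 → QR.
Total quadratic residues among the 7: 3.

3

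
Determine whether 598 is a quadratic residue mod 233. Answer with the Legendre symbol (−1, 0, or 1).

1

First reduce: 598 ≡ 132 (mod 233).
Pull out 2^2: since 233 ≡ 1 (mod 8), (2/233) = +1, so (2/233)^2 = +1.
Reciprocity: 33 ≡ 1 and 233 ≡ 1 (mod 4), so (33/233) = +(233/33).
Reduce top mod 33: now compute (2/33).
Pull out 2: since 33 ≡ 1 (mod 8), (2/33) = +1.
Reached (1/33) = 1. Collecting the sign flips along the way, the symbol is +1.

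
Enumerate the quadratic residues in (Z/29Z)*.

1, 4, 5, 6, 7, 9, 13, 16, 20, 22, 23, 24, 25, 28

Square k = 1,…,14 (k and 29−k give the same square):
1²=1, 2²=4, 3²=9, 4²=16, 5²=25, 6²≡7, 7²≡20, 8²≡6, 9²≡23, 10²≡13, 11²≡5, 12²≡28, 13²≡24, 14²≡22 (mod 29).
So the quadratic residues mod 29 are {1, 4, 5, 6, 7, 9, 13, 16, 20, 22, 23, 24, 25, 28}.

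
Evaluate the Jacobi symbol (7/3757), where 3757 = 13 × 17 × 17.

Reciprocity: 7 ≡ 3 and 3757 ≡ 1 (mod 4), so (7/3757) = +(3757/7).
Reduce top mod 7: now compute (5/7).
Reciprocity: 5 ≡ 1 and 7 ≡ 3 (mod 4), so (5/7) = +(7/5).
Reduce top mod 5: now compute (2/5).
Pull out 2: since 5 ≡ 5 (mod 8), (2/5) = -1.
Reached (1/5) = 1. Collecting the sign flips along the way, the symbol is -1.

-1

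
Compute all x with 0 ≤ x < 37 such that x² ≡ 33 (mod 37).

37 ≡ 1 (mod 4), so we find a root by search.
Trying successive values, 12² = 144 ≡ 33 (mod 37). The other root is 37 − 12 = 25.

12, 25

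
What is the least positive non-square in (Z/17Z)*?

3

(2/17) = +1, so 2 is a residue.
(3/17) = −1, so 3 is the smallest positive non-residue mod 17.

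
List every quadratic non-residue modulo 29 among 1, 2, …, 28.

2, 3, 8, 10, 11, 12, 14, 15, 17, 18, 19, 21, 26, 27

Square k = 1,…,14 (k and 29−k give the same square):
1²=1, 2²=4, 3²=9, 4²=16, 5²=25, 6²≡7, 7²≡20, 8²≡6, 9²≡23, 10²≡13, 11²≡5, 12²≡28, 13²≡24, 14²≡22 (mod 29).
The residues are {1, 4, 5, 6, 7, 9, 13, 16, 20, 22, 23, 24, 25, 28}; the non-residues are the remaining 14 nonzero classes.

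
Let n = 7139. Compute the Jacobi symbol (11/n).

0

Reciprocity: 11 ≡ 3 and 7139 ≡ 3 (mod 4), so (11/7139) = −(7139/11).
Reduce top mod 11: now compute (0/11).
Top reduces to 0: gcd > 1, so the symbol is 0.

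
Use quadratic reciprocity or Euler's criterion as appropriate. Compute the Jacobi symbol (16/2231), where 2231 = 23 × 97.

1

Pull out 2^4: since 2231 ≡ 7 (mod 8), (2/2231) = +1, so (2/2231)^4 = +1.
Reached (1/2231) = 1. Collecting the sign flips along the way, the symbol is +1.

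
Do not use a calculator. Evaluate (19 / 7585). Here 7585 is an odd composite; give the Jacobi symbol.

1

Reciprocity: 19 ≡ 3 and 7585 ≡ 1 (mod 4), so (19/7585) = +(7585/19).
Reduce top mod 19: now compute (4/19).
Pull out 2^2: since 19 ≡ 3 (mod 8), (2/19) = -1, so (2/19)^2 = +1.
Reached (1/19) = 1. Collecting the sign flips along the way, the symbol is +1.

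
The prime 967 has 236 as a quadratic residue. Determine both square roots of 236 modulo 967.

255, 712

Since 967 ≡ 3 (mod 4), a square root of 236 is 236^((967+1)/4) = 236^242 mod 967.
Repeated squaring: 236^2≡577, 236^4≡281, 236^8≡634, 236^16≡651, 236^32≡255, 236^64≡236, 236^128≡577 (mod 967).
236^242 = 236^(128+64+32+16+2) ≡ 255 (mod 967).
Check: 255² = 65025 ≡ 236 (mod 967). The two roots are 255 and 712.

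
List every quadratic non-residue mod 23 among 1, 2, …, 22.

5,7,10,11,14,15,17,19,20,21,22

Square k = 1,…,11 (k and 23−k give the same square):
1²=1, 2²=4, 3²=9, 4²=16, 5²≡2, 6²≡13, 7²≡3, 8²≡18, 9²≡12, 10²≡8, 11²≡6 (mod 23).
The residues are {1, 2, 3, 4, 6, 8, 9, 12, 13, 16, 18}; the non-residues are the remaining 11 nonzero classes.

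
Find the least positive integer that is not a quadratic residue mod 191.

7

(2/191) = +1, so 2 is a residue.
(3/191) = +1, so 3 is a residue.
(4/191) = +1, so 4 is a residue.
(5/191) = +1, so 5 is a residue.
(6/191) = +1, so 6 is a residue.
(7/191) = −1, so 7 is the smallest positive non-residue mod 191.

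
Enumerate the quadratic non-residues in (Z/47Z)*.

5, 10, 11, 13, 15, 19, 20, 22, 23, 26, 29, 30, 31, 33, 35, 38, 39, 40, 41, 43, 44, 45, 46

Square k = 1,…,23 (k and 47−k give the same square):
1²=1, 2²=4, 3²=9, 4²=16, 5²=25, 6²=36, 7²≡2, 8²≡17, 9²≡34, 10²≡6, 11²≡27, 12²≡3, 13²≡28, 14²≡8, 15²≡37, 16²≡21, 17²≡7, 18²≡42, 19²≡32, 20²≡24, 21²≡18, 22²≡14, 23²≡12 (mod 47).
The residues are {1, 2, 3, 4, 6, 7, 8, 9, 12, 14, 16, 17, 18, 21, 24, 25, 27, 28, 32, 34, 36, 37, 42}; the non-residues are the remaining 23 nonzero classes.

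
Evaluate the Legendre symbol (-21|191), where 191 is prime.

1

First reduce: -21 ≡ 170 (mod 191).
Pull out 2: since 191 ≡ 7 (mod 8), (2/191) = +1.
Reciprocity: 85 ≡ 1 and 191 ≡ 3 (mod 4), so (85/191) = +(191/85).
Reduce top mod 85: now compute (21/85).
Reciprocity: 21 ≡ 1 and 85 ≡ 1 (mod 4), so (21/85) = +(85/21).
Reduce top mod 21: now compute (1/21).
Reached (1/21) = 1. Collecting the sign flips along the way, the symbol is +1.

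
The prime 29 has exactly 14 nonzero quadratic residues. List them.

1, 4, 5, 6, 7, 9, 13, 16, 20, 22, 23, 24, 25, 28

Square k = 1,…,14 (k and 29−k give the same square):
1²=1, 2²=4, 3²=9, 4²=16, 5²=25, 6²≡7, 7²≡20, 8²≡6, 9²≡23, 10²≡13, 11²≡5, 12²≡28, 13²≡24, 14²≡22 (mod 29).
So the quadratic residues mod 29 are {1, 4, 5, 6, 7, 9, 13, 16, 20, 22, 23, 24, 25, 28}.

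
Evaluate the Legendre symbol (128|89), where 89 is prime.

Euler's criterion: (128/89) ≡ 39^44 (mod 89).
39^2 ≡ 8 (mod 89)
39^4 ≡ 64 (mod 89)
39^8 ≡ 2 (mod 89)
39^16 ≡ 4 (mod 89)
39^32 ≡ 16 (mod 89)
39^44 = 39^(32+8+4) ≡ 1 (mod 89).
Result is 1, so (128/89) = 1.

1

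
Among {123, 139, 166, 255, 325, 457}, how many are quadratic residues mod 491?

5

(123/491) = +1 → QR.
(139/491) = +1 → QR.
(166/491) = -1 → non-residue.
(255/491) = +1 → QR.
(325/491) = +1 → QR.
(457/491) = +1 → QR.
Total quadratic residues among the 6: 5.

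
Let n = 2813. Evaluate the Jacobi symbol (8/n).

Pull out 2^3: since 2813 ≡ 5 (mod 8), (2/2813) = -1, so (2/2813)^3 = -1.
Reached (1/2813) = 1. Collecting the sign flips along the way, the symbol is -1.

-1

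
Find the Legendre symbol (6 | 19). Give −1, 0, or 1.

1

Euler's criterion: (6/19) ≡ 6^9 (mod 19).
6^2 ≡ 17 (mod 19)
6^4 ≡ 4 (mod 19)
6^8 ≡ 16 (mod 19)
6^9 = 6^(8+1) ≡ 1 (mod 19).
Result is 1, so (6/19) = 1.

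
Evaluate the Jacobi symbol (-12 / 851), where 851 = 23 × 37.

-1

First reduce: -12 ≡ 839 (mod 851).
Reciprocity: 839 ≡ 3 and 851 ≡ 3 (mod 4), so (839/851) = −(851/839).
Reduce top mod 839: now compute (12/839).
Pull out 2^2: since 839 ≡ 7 (mod 8), (2/839) = +1, so (2/839)^2 = +1.
Reciprocity: 3 ≡ 3 and 839 ≡ 3 (mod 4), so (3/839) = −(839/3).
Reduce top mod 3: now compute (2/3).
Pull out 2: since 3 ≡ 3 (mod 8), (2/3) = -1.
Reached (1/3) = 1. Collecting the sign flips along the way, the symbol is -1.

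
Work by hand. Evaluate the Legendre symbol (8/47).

1

Euler's criterion: (8/47) ≡ 8^23 (mod 47).
8^2 ≡ 17 (mod 47)
8^4 ≡ 7 (mod 47)
8^8 ≡ 2 (mod 47)
8^16 ≡ 4 (mod 47)
8^23 = 8^(16+4+2+1) ≡ 1 (mod 47).
Result is 1, so (8/47) = 1.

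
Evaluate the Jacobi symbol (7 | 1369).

1

Reciprocity: 7 ≡ 3 and 1369 ≡ 1 (mod 4), so (7/1369) = +(1369/7).
Reduce top mod 7: now compute (4/7).
Pull out 2^2: since 7 ≡ 7 (mod 8), (2/7) = +1, so (2/7)^2 = +1.
Reached (1/7) = 1. Collecting the sign flips along the way, the symbol is +1.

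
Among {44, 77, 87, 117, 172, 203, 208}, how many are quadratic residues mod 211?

6

(44/211) = +1 → QR.
(77/211) = -1 → non-residue.
(87/211) = +1 → QR.
(117/211) = +1 → QR.
(172/211) = +1 → QR.
(203/211) = +1 → QR.
(208/211) = +1 → QR.
Total quadratic residues among the 7: 6.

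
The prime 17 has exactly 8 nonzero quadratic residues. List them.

Square k = 1,…,8 (k and 17−k give the same square):
1²=1, 2²=4, 3²=9, 4²=16, 5²≡8, 6²≡2, 7²≡15, 8²≡13 (mod 17).
So the quadratic residues mod 17 are {1, 2, 4, 8, 9, 13, 15, 16}.

1 2 4 8 9 13 15 16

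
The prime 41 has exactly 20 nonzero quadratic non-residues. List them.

Square k = 1,…,20 (k and 41−k give the same square):
1²=1, 2²=4, 3²=9, 4²=16, 5²=25, 6²=36, 7²≡8, 8²≡23, 9²≡40, 10²≡18, 11²≡39, 12²≡21, 13²≡5, 14²≡32, 15²≡20, 16²≡10, 17²≡2, 18²≡37, 19²≡33, 20²≡31 (mod 41).
The residues are {1, 2, 4, 5, 8, 9, 10, 16, 18, 20, 21, 23, 25, 31, 32, 33, 36, 37, 39, 40}; the non-residues are the remaining 20 nonzero classes.

3 6 7 11 12 13 14 15 17 19 22 24 26 27 28 29 30 34 35 38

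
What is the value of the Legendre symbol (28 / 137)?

Pull out 2^2: since 137 ≡ 1 (mod 8), (2/137) = +1, so (2/137)^2 = +1.
Reciprocity: 7 ≡ 3 and 137 ≡ 1 (mod 4), so (7/137) = +(137/7).
Reduce top mod 7: now compute (4/7).
Pull out 2^2: since 7 ≡ 7 (mod 8), (2/7) = +1, so (2/7)^2 = +1.
Reached (1/7) = 1. Collecting the sign flips along the way, the symbol is +1.

1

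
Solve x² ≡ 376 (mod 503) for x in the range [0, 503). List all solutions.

Since 503 ≡ 3 (mod 4), a square root of 376 is 376^((503+1)/4) = 376^126 mod 503.
Repeated squaring: 376^2≡33, 376^4≡83, 376^8≡350, 376^16≡271, 376^32≡3, 376^64≡9 (mod 503).
376^126 = 376^(64+32+16+8+4+2) ≡ 414 (mod 503).
Check: 414² = 171396 ≡ 376 (mod 503). The two roots are 89 and 414.

89, 414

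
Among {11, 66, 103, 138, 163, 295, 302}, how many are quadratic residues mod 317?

5

(11/317) = +1 → QR.
(66/317) = +1 → QR.
(103/317) = +1 → QR.
(138/317) = +1 → QR.
(163/317) = -1 → non-residue.
(295/317) = -1 → non-residue.
(302/317) = +1 → QR.
Total quadratic residues among the 7: 5.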